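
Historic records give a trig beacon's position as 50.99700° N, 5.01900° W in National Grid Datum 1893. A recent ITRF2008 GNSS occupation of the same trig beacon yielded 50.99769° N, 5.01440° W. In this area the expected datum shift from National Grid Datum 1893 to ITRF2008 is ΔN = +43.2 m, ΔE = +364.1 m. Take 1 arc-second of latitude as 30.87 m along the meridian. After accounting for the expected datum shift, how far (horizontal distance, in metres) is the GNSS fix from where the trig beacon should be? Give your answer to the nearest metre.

54 m

Observed coordinate differences: Δφ = +0.00069°, Δλ = +0.00460°.
Converting to metres (1° lat = 111132 m, cos φ = 0.629361): observed ΔN = 76.7 m, observed ΔE = 321.7 m.
Subtracting the expected shift leaves a residual of 76.7 − (43.2) = 33.5 m north and 321.7 − (364.1) = -42.4 m east.
Residual distance = √(33.5² + (-42.4)²) = 54.0 m.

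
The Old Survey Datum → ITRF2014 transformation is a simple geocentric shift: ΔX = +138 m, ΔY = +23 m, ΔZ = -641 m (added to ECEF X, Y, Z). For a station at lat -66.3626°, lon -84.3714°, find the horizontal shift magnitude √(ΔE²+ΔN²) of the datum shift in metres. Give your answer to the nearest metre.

At φ = -66.3626°, λ = -84.3714°: sin φ = -0.916101, cos φ = 0.400947, sin λ = -0.995179, cos λ = 0.098080.
ΔE = −sin λ·ΔX + cos λ·ΔY = −(-0.995179)·(138) + (0.098080)·(23) = 139.59 m.
ΔN = −sin φ cos λ·ΔX − sin φ sin λ·ΔY + cos φ·ΔZ = −(-0.916101)(0.098080)(138) − (-0.916101)(-0.995179)(23) + (0.400947)(-641) = -265.58 m.
Horizontal magnitude = √(ΔE² + ΔN²) = √(139.59² + (-265.58)²) = 300.03 m.

300 m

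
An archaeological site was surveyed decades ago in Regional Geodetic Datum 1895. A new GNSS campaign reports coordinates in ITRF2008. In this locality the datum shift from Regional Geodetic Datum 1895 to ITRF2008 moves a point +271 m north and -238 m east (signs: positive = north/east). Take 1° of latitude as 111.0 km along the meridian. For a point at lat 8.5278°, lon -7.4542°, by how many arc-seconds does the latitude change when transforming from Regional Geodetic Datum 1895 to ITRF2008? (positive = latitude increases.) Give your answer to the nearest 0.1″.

Δφ = 8.8″

1° of latitude = 111.0 km, so Δφ = 271.0 / 111000 = 0.0024414° = 8.789″.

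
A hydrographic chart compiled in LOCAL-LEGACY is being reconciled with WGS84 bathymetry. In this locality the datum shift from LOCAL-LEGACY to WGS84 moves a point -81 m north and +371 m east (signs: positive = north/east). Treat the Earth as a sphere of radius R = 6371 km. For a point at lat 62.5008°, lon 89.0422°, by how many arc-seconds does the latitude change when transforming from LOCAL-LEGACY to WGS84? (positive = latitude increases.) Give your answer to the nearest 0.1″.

On a sphere of radius R, 1 rad of latitude = R, so Δφ = ΔN / R = -81.0 / 6371000 = -1.2714e-05 rad = -2.622″.

Δφ = -2.6″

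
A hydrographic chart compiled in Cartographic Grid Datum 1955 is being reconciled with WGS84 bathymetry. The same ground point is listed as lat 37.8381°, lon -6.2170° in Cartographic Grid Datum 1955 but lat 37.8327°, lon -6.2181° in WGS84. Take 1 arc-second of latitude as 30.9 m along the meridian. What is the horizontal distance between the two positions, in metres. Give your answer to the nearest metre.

608 m

Δφ = 37.8327° − 37.8381° = -0.0054°; Δλ = -6.2181° − -6.2170° = -0.0011°.
1° of latitude = 3600 × 30.90 = 111240 m.
ΔN = Δφ × 111240 = -600.7 m; ΔE = Δλ × 111240 × cos(37.8381°) = -0.0011 × 111240 × 0.789747 = -96.6 m.
Distance = √(ΔE² + ΔN²) = √((-96.6)² + (-600.7)²) = 608.4 m.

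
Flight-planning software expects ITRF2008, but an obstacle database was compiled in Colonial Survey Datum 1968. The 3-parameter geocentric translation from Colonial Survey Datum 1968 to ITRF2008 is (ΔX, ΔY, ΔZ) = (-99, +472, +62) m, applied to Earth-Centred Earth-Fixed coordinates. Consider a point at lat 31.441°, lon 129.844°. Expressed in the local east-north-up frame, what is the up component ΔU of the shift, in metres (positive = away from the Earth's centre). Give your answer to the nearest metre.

ΔU = 396 m

At φ = 31.441°, λ = 129.844°: sin φ = 0.521620, cos φ = 0.853178, sin λ = 0.767792, cos λ = -0.640700.
ΔU = cos φ cos λ·ΔX + cos φ sin λ·ΔY + sin φ·ΔZ = (0.853178)(-0.640700)(-99) + (0.853178)(0.767792)(472) + (0.521620)(62) = 395.65 m.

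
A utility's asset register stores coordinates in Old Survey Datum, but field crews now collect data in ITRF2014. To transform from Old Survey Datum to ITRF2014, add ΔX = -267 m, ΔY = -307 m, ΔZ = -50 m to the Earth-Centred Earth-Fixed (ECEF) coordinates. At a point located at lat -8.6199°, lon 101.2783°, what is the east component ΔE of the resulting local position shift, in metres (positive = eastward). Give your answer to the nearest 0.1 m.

ΔE = 321.9 m

The local east axis at (φ, λ) is (−sin λ, cos λ, 0), so ΔE = −sin(101.2783°)·(-267) + cos(101.2783°)·(-307) = 321.89 m.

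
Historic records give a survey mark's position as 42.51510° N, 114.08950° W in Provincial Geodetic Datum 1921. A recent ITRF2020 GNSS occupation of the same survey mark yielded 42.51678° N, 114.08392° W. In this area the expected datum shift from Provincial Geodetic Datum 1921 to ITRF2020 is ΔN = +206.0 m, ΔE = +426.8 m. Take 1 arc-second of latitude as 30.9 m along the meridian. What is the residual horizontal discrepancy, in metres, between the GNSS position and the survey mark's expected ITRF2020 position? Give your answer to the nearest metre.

Observed coordinate differences: Δφ = +0.00168°, Δλ = +0.00558°.
Converting to metres (1° lat = 111240 m, cos φ = 0.737099): observed ΔN = 186.9 m, observed ΔE = 457.5 m.
Subtracting the expected shift leaves a residual of 186.9 − (206.0) = -19.1 m north and 457.5 − (426.8) = 30.7 m east.
Residual distance = √((-19.1)² + 30.7²) = 36.2 m.

36 m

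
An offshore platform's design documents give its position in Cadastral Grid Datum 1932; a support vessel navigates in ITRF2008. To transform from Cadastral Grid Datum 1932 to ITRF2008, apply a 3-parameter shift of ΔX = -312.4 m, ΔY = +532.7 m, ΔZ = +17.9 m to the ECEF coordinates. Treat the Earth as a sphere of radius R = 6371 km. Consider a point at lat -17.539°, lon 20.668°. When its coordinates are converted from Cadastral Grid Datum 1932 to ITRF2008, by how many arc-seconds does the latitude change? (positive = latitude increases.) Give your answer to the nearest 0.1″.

Δφ = -0.5″

sin φ = -0.301355, cos φ = 0.953512, sin λ = 0.352952, cos λ = 0.935641.
North component: ΔN = −sin φ cos λ·ΔX − sin φ sin λ·ΔY + cos φ·ΔZ = −(-0.301355)(0.935641)(-312.4) − (-0.301355)(0.352952)(532.7) + (0.953512)(17.9) = -14.36 m.
1° of latitude spans πR/180 = 111195 m, so Δφ = -14.36 / 111195 × 3600 = -0.465″.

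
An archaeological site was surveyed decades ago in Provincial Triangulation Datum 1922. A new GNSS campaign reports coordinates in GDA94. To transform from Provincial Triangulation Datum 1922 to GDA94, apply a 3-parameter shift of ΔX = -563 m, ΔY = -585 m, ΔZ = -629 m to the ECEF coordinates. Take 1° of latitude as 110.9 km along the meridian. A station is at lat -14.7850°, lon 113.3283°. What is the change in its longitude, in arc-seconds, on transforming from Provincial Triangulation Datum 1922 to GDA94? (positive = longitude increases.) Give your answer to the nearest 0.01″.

sin φ = -0.255193, cos φ = 0.966890, sin λ = 0.918251, cos λ = -0.395999.
East component: ΔE = −sin λ·ΔX + cos λ·ΔY = −(0.918251)(-563) + (-0.395999)(-585) = 748.63 m.
1° of latitude spans 110900 m; at latitude φ, 1° of longitude spans that × cos φ = 107228.1 m, so Δλ = 748.63 / 107228.1 × 3600 = 25.134″.

Δλ = 25.13″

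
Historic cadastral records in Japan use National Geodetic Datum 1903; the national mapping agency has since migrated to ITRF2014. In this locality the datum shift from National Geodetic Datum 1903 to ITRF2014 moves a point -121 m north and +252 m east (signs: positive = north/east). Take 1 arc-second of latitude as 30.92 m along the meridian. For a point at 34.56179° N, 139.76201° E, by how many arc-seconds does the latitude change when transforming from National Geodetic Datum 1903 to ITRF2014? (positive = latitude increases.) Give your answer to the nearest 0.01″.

Δφ = -3.91″

1″ of latitude = 30.92 m, so Δφ = -121.0 / 30.92 = -3.913″.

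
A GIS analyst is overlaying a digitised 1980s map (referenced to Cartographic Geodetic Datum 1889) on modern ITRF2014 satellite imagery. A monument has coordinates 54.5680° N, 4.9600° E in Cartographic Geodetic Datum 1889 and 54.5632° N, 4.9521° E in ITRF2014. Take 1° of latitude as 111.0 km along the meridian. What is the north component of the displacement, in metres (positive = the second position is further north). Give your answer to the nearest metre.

ΔN = -533 m

Δφ = 54.5632° − 54.5680° = -0.0048°; Δλ = 4.9521° − 4.9600° = -0.0079°.
ΔN = Δφ × 111000 = -532.8 m; ΔE = Δλ × 111000 × cos(54.5680°) = -0.0079 × 111000 × 0.579736 = -508.4 m.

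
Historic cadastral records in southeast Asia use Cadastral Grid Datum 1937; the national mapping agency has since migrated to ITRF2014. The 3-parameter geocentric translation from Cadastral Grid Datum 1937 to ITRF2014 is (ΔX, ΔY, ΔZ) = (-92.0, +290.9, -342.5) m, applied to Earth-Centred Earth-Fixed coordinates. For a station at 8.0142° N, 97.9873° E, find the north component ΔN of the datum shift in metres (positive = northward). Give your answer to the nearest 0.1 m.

At φ = 8.0142°, λ = 97.9873°: sin φ = 0.139419, cos φ = 0.990234, sin λ = 0.990299, cos λ = -0.138954.
ΔN = −sin φ cos λ·ΔX − sin φ sin λ·ΔY + cos φ·ΔZ = −(0.139419)(-0.138954)(-92.0) − (0.139419)(0.990299)(290.9) + (0.990234)(-342.5) = -381.10 m.

ΔN = -381.1 m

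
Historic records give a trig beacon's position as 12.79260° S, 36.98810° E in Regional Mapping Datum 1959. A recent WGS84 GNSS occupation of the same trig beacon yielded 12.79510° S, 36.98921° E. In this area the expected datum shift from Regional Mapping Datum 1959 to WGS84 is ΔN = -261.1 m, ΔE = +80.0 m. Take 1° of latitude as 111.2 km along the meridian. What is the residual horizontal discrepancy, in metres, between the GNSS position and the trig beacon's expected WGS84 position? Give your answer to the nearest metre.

Observed coordinate differences: Δφ = -0.00250°, Δλ = +0.00111°.
Converting to metres (1° lat = 111200 m, cos φ = 0.975178): observed ΔN = -278.0 m, observed ΔE = 120.4 m.
Subtracting the expected shift leaves a residual of -278.0 − (-261.1) = -16.9 m north and 120.4 − (80.0) = 40.4 m east.
Residual distance = √((-16.9)² + 40.4²) = 43.8 m.

44 m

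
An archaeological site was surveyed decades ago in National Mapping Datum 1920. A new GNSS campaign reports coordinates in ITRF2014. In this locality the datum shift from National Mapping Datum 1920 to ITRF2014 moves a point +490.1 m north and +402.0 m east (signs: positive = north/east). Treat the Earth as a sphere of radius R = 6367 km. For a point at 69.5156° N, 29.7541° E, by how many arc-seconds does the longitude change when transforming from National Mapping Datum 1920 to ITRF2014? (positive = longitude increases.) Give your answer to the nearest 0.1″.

Δλ = 37.2″

At latitude 69.5156°, cos φ = 0.349952.
One radian of longitude at latitude φ spans R cos φ, so Δλ = ΔE / (R cos φ) = 402.0 / (6367000 × 0.349952) = 1.8042e-04 rad = 37.214″.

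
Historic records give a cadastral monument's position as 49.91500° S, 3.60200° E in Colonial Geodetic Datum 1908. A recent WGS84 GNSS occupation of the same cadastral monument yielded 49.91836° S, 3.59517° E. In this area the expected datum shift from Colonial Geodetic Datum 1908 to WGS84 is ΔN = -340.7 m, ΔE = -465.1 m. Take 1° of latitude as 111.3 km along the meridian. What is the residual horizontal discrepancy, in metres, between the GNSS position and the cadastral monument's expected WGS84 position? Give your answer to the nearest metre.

Observed coordinate differences: Δφ = -0.00336°, Δλ = -0.00683°.
Converting to metres (1° lat = 111300 m, cos φ = 0.643923): observed ΔN = -374.0 m, observed ΔE = -489.5 m.
Subtracting the expected shift leaves a residual of -374.0 − (-340.7) = -33.3 m north and -489.5 − (-465.1) = -24.4 m east.
Residual distance = √((-33.3)² + (-24.4)²) = 41.3 m.

41 m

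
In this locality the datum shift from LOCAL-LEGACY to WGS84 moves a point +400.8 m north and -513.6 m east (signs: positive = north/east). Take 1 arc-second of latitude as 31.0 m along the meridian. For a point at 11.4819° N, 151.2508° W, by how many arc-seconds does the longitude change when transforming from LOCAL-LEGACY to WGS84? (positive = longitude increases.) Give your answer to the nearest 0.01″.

Δλ = -16.91″

At latitude 11.4819°, cos φ = 0.979988.
1″ of longitude at this latitude = 31.00 × cos φ = 30.3796 m, so Δλ = -513.6 / 30.3796 = -16.906″.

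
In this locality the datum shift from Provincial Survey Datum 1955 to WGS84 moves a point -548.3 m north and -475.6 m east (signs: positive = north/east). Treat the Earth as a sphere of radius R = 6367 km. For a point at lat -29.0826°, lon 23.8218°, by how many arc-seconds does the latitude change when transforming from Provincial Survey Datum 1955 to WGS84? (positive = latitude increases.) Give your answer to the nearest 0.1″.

On a sphere of radius R, 1 rad of latitude = R, so Δφ = ΔN / R = -548.3 / 6367000 = -8.6116e-05 rad = -17.763″.

Δφ = -17.8″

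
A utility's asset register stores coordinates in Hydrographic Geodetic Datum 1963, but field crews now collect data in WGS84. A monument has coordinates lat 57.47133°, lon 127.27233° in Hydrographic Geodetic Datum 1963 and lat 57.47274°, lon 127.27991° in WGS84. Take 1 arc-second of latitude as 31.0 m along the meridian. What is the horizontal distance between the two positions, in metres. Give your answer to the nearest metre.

Δφ = 57.47274° − 57.47133° = +0.00141°; Δλ = 127.27991° − 127.27233° = +0.00758°.
1° of latitude = 3600 × 31.00 = 111600 m.
ΔN = Δφ × 111600 = 157.4 m; ΔE = Δλ × 111600 × cos(57.47133°) = +0.00758 × 111600 × 0.537722 = 454.9 m.
Distance = √(ΔE² + ΔN²) = √(454.9² + 157.4²) = 481.3 m.

481 m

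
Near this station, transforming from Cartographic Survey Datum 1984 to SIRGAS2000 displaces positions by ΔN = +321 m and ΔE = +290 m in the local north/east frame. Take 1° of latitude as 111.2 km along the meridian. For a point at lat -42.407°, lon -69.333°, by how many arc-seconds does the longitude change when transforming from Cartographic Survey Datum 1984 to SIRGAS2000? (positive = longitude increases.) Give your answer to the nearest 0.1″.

At latitude -42.407°, cos φ = 0.738373.
1° of longitude at this latitude = 111.2 × cos φ = 82.11 km, so Δλ = 290.0 / 82107.1 = 0.0035320° = 12.715″.

Δλ = 12.7″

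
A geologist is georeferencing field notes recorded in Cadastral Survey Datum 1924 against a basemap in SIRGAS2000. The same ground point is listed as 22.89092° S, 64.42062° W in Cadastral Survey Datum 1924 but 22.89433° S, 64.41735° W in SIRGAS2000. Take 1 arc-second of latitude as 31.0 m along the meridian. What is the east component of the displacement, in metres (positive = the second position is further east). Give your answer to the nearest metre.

ΔE = 336 m

Δφ = -22.89433° − -22.89092° = -0.00341°; Δλ = -64.41735° − -64.42062° = +0.00327°.
1° of latitude = 3600 × 31.00 = 111600 m.
ΔN = Δφ × 111600 = -380.6 m; ΔE = Δλ × 111600 × cos(-22.89092°) = +0.00327 × 111600 × 0.921247 = 336.2 m.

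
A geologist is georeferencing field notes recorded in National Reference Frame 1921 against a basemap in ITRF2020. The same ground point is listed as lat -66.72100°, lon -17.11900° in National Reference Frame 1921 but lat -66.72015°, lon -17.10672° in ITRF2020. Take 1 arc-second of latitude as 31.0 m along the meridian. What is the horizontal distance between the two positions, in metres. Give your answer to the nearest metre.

550 m

Δφ = -66.72015° − -66.72100° = +0.00085°; Δλ = -17.10672° − -17.11900° = +0.01228°.
1° of latitude = 3600 × 31.00 = 111600 m.
ΔN = Δφ × 111600 = 94.9 m; ΔE = Δλ × 111600 × cos(-66.72100°) = +0.01228 × 111600 × 0.395209 = 541.6 m.
Distance = √(ΔE² + ΔN²) = √(541.6² + 94.9²) = 549.9 m.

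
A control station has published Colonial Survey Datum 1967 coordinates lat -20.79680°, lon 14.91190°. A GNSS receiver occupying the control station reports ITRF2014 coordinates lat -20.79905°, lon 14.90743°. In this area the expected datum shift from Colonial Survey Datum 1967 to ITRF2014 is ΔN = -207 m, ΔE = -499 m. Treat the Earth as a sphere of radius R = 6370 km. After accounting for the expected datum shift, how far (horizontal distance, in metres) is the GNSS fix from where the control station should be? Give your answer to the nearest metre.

Observed coordinate differences: Δφ = -0.00225°, Δλ = -0.00447°.
Converting to metres (1° lat = 111177 m, cos φ = 0.934846): observed ΔN = -250.1 m, observed ΔE = -464.6 m.
Subtracting the expected shift leaves a residual of -250.1 − (-207) = -43.1 m north and -464.6 − (-499) = 34.4 m east.
Residual distance = √((-43.1)² + 34.4²) = 55.2 m.

55 m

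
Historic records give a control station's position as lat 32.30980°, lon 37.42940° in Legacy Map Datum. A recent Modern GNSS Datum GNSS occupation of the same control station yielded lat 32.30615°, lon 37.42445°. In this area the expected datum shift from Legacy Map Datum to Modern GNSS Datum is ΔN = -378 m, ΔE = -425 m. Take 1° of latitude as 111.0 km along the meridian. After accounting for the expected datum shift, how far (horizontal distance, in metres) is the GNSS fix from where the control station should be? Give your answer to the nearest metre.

Observed coordinate differences: Δφ = -0.00365°, Δλ = -0.00495°.
Converting to metres (1° lat = 111000 m, cos φ = 0.845170): observed ΔN = -405.2 m, observed ΔE = -464.4 m.
Subtracting the expected shift leaves a residual of -405.2 − (-378) = -27.2 m north and -464.4 − (-425) = -39.4 m east.
Residual distance = √((-27.2)² + (-39.4)²) = 47.8 m.

48 m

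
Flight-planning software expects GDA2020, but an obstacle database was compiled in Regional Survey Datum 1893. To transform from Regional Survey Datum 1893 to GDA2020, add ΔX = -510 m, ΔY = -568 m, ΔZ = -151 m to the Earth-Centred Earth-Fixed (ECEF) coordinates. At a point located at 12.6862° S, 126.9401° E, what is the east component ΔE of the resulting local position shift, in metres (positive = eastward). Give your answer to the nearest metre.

At φ = -12.6862°, λ = 126.9401°: sin φ = -0.219611, cos φ = 0.975587, sin λ = 0.799264, cos λ = -0.600980.
ΔE = −sin λ·ΔX + cos λ·ΔY = −(0.799264)·(-510) + (-0.600980)·(-568) = 748.98 m.

ΔE = 749 m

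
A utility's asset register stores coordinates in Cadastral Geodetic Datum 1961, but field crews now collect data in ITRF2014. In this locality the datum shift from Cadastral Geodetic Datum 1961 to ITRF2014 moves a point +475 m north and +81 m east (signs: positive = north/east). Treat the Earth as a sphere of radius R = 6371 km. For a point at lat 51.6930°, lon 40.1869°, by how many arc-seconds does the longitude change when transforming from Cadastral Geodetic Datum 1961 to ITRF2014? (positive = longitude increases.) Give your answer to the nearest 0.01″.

Δλ = 4.23″

At latitude 51.6930°, cos φ = 0.619875.
One radian of longitude at latitude φ spans R cos φ, so Δλ = ΔE / (R cos φ) = 81.0 / (6371000 × 0.619875) = 2.0510e-05 rad = 4.231″.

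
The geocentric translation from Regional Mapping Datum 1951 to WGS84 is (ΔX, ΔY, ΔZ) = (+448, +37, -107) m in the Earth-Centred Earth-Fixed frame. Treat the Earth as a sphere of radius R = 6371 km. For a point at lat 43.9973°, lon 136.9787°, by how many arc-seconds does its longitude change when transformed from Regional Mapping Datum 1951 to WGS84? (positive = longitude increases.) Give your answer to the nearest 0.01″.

sin φ = 0.694624, cos φ = 0.719373, sin λ = 0.682270, cos λ = -0.731100.
East component: ΔE = −sin λ·ΔX + cos λ·ΔY = −(0.682270)(448) + (-0.731100)(37) = -332.71 m.
1° of latitude spans πR/180 = 111195 m; at latitude φ, 1° of longitude spans that × cos φ = 79990.6 m, so Δλ = -332.71 / 79990.6 × 3600 = -14.974″.

Δλ = -14.97″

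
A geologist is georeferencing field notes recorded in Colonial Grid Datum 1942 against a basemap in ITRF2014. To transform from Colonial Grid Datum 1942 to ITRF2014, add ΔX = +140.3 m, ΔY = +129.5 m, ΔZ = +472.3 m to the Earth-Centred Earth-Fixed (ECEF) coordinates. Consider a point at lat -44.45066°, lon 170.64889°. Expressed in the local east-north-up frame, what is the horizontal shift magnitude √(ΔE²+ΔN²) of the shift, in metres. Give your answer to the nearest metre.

At φ = -44.45066°, λ = 170.64889°: sin φ = -0.700295, cos φ = 0.713854, sin λ = 0.162484, cos λ = -0.986711.
ΔE = −sin λ·ΔX + cos λ·ΔY = −(0.162484)·(140.3) + (-0.986711)·(129.5) = -150.58 m.
ΔN = −sin φ cos λ·ΔX − sin φ sin λ·ΔY + cos φ·ΔZ = −(-0.700295)(-0.986711)(140.3) − (-0.700295)(0.162484)(129.5) + (0.713854)(472.3) = 254.94 m.
Horizontal magnitude = √(ΔE² + ΔN²) = √((-150.58)² + 254.94²) = 296.09 m.

296 m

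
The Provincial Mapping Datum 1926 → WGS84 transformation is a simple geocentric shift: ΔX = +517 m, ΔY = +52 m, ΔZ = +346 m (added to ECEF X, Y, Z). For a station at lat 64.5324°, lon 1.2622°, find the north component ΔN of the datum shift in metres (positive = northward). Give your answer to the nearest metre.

ΔN = -319 m

At φ = 64.5324°, λ = 1.2622°: sin φ = 0.902829, cos φ = 0.430001, sin λ = 0.022028, cos λ = 0.999757.
ΔN = −sin φ cos λ·ΔX − sin φ sin λ·ΔY + cos φ·ΔZ = −(0.902829)(0.999757)(517) − (0.902829)(0.022028)(52) + (0.430001)(346) = -318.90 m.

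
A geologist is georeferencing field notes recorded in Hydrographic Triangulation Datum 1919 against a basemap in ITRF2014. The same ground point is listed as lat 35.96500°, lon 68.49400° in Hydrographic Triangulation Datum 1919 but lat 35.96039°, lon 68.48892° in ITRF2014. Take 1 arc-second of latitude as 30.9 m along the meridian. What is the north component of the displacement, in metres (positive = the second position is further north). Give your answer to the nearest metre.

ΔN = -513 m

Δφ = 35.96039° − 35.96500° = -0.00461°; Δλ = 68.48892° − 68.49400° = -0.00508°.
1° of latitude = 3600 × 30.90 = 111240 m.
ΔN = Δφ × 111240 = -512.8 m; ΔE = Δλ × 111240 × cos(35.96500°) = -0.00508 × 111240 × 0.809376 = -457.4 m.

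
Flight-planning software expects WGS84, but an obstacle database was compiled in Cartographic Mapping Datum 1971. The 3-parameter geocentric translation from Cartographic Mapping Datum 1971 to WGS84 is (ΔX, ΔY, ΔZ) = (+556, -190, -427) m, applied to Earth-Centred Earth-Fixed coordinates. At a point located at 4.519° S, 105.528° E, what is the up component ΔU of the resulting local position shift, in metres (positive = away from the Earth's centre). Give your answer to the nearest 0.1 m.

ΔU = -297.2 m

At φ = -4.519°, λ = 105.528°: sin φ = -0.078790, cos φ = 0.996891, sin λ = 0.963500, cos λ = -0.267709.
ΔU = cos φ cos λ·ΔX + cos φ sin λ·ΔY + sin φ·ΔZ = (0.996891)(-0.267709)(556) + (0.996891)(0.963500)(-190) + (-0.078790)(-427) = -297.24 m.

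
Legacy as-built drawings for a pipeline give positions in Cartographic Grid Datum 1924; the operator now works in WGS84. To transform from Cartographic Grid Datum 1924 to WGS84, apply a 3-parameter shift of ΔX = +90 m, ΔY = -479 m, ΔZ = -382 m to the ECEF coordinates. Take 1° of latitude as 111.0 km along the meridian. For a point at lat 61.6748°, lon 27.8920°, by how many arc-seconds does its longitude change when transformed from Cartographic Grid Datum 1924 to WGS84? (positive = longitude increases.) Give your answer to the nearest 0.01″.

Δλ = -31.82″

sin φ = 0.880269, cos φ = 0.474475, sin λ = 0.467806, cos λ = 0.883831.
East component: ΔE = −sin λ·ΔX + cos λ·ΔY = −(0.467806)(90) + (0.883831)(-479) = -465.46 m.
1° of latitude spans 111000 m; at latitude φ, 1° of longitude spans that × cos φ = 52666.8 m, so Δλ = -465.46 / 52666.8 × 3600 = -31.816″.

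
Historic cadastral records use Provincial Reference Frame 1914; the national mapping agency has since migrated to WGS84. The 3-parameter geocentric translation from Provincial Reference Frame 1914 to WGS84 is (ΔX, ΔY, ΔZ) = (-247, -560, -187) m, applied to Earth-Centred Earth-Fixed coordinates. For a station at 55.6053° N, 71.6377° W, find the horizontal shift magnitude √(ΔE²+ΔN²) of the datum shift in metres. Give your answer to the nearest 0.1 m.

631.8 m

The local east axis at (φ, λ) is (−sin λ, cos λ, 0), so ΔE = −sin(-71.6377°)·(-247) + cos(-71.6377°)·(-560) = -410.84 m.
The local north axis is (−sin φ cos λ, −sin φ sin λ, cos φ), giving ΔN = 64.207 − 438.565 − 105.635 = -479.99 m.
Horizontal magnitude = √(ΔE² + ΔN²) = √((-410.84)² + (-479.99)²) = 631.81 m.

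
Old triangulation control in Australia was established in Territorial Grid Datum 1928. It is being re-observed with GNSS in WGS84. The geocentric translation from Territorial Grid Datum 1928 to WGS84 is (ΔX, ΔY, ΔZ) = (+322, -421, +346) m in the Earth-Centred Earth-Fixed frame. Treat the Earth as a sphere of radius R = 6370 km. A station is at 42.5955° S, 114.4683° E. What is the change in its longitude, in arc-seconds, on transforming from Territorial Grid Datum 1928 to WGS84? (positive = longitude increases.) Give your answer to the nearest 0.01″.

sin φ = -0.676818, cos φ = 0.736150, sin λ = 0.910191, cos λ = -0.414190.
East component: ΔE = −sin λ·ΔX + cos λ·ΔY = −(0.910191)(322) + (-0.414190)(-421) = -118.71 m.
1° of latitude spans πR/180 = 111177 m; at latitude φ, 1° of longitude spans that × cos φ = 81843.3 m, so Δλ = -118.71 / 81843.3 × 3600 = -5.222″.

Δλ = -5.22″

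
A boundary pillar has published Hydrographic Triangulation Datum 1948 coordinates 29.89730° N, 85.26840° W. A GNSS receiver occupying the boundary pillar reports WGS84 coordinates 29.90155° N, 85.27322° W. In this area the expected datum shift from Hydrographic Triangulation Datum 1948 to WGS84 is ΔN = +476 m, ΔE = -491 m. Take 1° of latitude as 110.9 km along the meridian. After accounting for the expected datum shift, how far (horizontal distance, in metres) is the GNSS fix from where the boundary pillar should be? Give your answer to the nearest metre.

Observed coordinate differences: Δφ = +0.00425°, Δλ = -0.00482°.
Converting to metres (1° lat = 110900 m, cos φ = 0.866920): observed ΔN = 471.3 m, observed ΔE = -463.4 m.
Subtracting the expected shift leaves a residual of 471.3 − (476) = -4.7 m north and -463.4 − (-491) = 27.6 m east.
Residual distance = √((-4.7)² + 27.6²) = 28.0 m.

28 m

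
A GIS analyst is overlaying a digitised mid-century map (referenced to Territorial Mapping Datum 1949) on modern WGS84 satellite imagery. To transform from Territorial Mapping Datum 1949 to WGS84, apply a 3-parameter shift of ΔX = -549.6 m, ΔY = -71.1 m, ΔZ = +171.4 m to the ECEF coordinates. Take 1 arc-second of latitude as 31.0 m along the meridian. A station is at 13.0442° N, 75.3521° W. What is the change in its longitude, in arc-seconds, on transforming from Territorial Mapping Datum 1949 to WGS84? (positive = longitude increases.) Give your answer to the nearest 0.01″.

Δλ = -18.20″

sin φ = 0.225703, cos φ = 0.974196, sin λ = -0.967498, cos λ = 0.252878.
East component: ΔE = −sin λ·ΔX + cos λ·ΔY = −(-0.967498)(-549.6) + (0.252878)(-71.1) = -549.72 m.
1° of latitude spans 3600 × 31.00 = 111600 m; at latitude φ, 1° of longitude spans that × cos φ = 108720.3 m, so Δλ = -549.72 / 108720.3 × 3600 = -18.202″.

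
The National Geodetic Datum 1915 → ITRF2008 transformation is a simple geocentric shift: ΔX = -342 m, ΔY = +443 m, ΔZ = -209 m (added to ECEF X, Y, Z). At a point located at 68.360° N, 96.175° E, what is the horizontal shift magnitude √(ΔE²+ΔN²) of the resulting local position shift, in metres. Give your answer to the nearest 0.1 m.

At φ = 68.360°, λ = 96.175°: sin φ = 0.929519, cos φ = 0.368774, sin λ = 0.994198, cos λ = -0.107566.
ΔE = −sin λ·ΔX + cos λ·ΔY = −(0.994198)·(-342) + (-0.107566)·(443) = 292.36 m.
ΔN = −sin φ cos λ·ΔX − sin φ sin λ·ΔY + cos φ·ΔZ = −(0.929519)(-0.107566)(-342) − (0.929519)(0.994198)(443) + (0.368774)(-209) = -520.66 m.
Horizontal magnitude = √(ΔE² + ΔN²) = √(292.36² + (-520.66)²) = 597.13 m.

597.1 m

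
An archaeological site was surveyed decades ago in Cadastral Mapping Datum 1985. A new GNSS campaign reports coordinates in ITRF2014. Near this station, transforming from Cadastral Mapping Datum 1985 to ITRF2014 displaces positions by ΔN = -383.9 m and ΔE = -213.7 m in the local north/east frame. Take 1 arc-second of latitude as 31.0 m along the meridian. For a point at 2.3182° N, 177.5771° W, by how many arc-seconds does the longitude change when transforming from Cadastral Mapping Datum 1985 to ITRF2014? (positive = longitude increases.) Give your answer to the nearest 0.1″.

Δλ = -6.9″

At latitude 2.3182°, cos φ = 0.999182.
1″ of longitude at this latitude = 31.00 × cos φ = 30.9746 m, so Δλ = -213.7 / 30.9746 = -6.899″.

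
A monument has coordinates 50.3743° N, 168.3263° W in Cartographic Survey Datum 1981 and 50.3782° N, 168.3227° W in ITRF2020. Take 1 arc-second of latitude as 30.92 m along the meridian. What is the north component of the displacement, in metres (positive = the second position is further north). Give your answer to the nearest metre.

Δφ = 50.3782° − 50.3743° = +0.0039°; Δλ = -168.3227° − -168.3263° = +0.0036°.
1° of latitude = 3600 × 30.92 = 111312 m.
ΔN = Δφ × 111312 = 434.1 m; ΔE = Δλ × 111312 × cos(50.3743°) = +0.0036 × 111312 × 0.637770 = 255.6 m.

ΔN = 434 m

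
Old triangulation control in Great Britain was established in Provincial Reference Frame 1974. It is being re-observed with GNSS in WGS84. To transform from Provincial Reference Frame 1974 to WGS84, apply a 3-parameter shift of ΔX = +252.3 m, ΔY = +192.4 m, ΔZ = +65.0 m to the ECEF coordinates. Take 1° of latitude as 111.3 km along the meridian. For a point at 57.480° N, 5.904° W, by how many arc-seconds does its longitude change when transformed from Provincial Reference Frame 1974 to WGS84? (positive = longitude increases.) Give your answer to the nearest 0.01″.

sin φ = 0.843204, cos φ = 0.537594, sin λ = -0.102862, cos λ = 0.994696.
East component: ΔE = −sin λ·ΔX + cos λ·ΔY = −(-0.102862)(252.3) + (0.994696)(192.4) = 217.33 m.
1° of latitude spans 111300 m; at latitude φ, 1° of longitude spans that × cos φ = 59834.2 m, so Δλ = 217.33 / 59834.2 × 3600 = 13.076″.

Δλ = 13.08″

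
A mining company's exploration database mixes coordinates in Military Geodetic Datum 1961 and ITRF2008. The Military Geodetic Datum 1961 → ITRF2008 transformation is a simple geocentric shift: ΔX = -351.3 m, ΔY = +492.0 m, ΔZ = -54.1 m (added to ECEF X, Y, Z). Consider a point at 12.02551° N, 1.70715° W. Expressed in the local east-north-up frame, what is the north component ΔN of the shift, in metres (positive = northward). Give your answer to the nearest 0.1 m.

At φ = 12.02551°, λ = -1.70715°: sin φ = 0.208347, cos φ = 0.978055, sin λ = -0.029791, cos λ = 0.999556.
ΔN = −sin φ cos λ·ΔX − sin φ sin λ·ΔY + cos φ·ΔZ = −(0.208347)(0.999556)(-351.3) − (0.208347)(-0.029791)(492.0) + (0.978055)(-54.1) = 23.30 m.

ΔN = 23.3 m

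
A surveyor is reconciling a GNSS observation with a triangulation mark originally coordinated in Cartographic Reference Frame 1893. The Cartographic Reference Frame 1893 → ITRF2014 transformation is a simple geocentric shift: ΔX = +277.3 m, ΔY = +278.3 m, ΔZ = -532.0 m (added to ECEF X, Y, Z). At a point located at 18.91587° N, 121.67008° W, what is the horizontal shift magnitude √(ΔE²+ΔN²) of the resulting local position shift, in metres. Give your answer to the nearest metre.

At φ = 18.91587°, λ = -121.67008°: sin φ = 0.324179, cos φ = 0.945996, sin λ = -0.851085, cos λ = -0.525027.
ΔE = −sin λ·ΔX + cos λ·ΔY = −(-0.851085)·(277.3) + (-0.525027)·(278.3) = 89.89 m.
ΔN = −sin φ cos λ·ΔX − sin φ sin λ·ΔY + cos φ·ΔZ = −(0.324179)(-0.525027)(277.3) − (0.324179)(-0.851085)(278.3) + (0.945996)(-532.0) = -379.29 m.
Horizontal magnitude = √(ΔE² + ΔN²) = √(89.89² + (-379.29)²) = 389.79 m.

390 m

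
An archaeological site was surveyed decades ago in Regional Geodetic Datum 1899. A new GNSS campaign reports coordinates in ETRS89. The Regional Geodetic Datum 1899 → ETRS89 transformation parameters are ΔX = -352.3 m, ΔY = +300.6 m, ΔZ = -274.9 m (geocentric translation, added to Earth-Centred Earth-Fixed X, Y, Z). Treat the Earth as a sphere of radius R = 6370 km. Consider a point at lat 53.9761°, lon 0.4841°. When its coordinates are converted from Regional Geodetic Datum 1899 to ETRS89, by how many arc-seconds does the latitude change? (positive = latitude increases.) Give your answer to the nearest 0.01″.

sin φ = 0.808772, cos φ = 0.588123, sin λ = 0.008449, cos λ = 0.999964.
North component: ΔN = −sin φ cos λ·ΔX − sin φ sin λ·ΔY + cos φ·ΔZ = −(0.808772)(0.999964)(-352.3) − (0.808772)(0.008449)(300.6) + (0.588123)(-274.9) = 121.19 m.
1° of latitude spans πR/180 = 111177 m, so Δφ = 121.19 / 111177 × 3600 = 3.924″.

Δφ = 3.92″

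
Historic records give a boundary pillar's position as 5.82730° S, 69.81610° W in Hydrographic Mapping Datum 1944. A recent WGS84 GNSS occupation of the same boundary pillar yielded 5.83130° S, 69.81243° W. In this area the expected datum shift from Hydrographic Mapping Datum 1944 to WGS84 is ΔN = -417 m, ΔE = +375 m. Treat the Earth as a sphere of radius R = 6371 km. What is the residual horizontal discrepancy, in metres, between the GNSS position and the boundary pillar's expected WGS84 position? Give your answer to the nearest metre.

Observed coordinate differences: Δφ = -0.00400°, Δλ = +0.00367°.
Converting to metres (1° lat = 111195 m, cos φ = 0.994832): observed ΔN = -444.8 m, observed ΔE = 406.0 m.
Subtracting the expected shift leaves a residual of -444.8 − (-417) = -27.8 m north and 406.0 − (375) = 31.0 m east.
Residual distance = √((-27.8)² + 31.0²) = 41.6 m.

42 m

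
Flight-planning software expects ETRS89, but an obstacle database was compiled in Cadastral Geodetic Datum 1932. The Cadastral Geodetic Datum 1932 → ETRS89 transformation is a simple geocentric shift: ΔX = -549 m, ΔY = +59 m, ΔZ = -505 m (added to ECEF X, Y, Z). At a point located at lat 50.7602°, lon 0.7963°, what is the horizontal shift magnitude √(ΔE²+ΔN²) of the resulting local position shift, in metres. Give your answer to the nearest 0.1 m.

124.4 m

At φ = 50.7602°, λ = 0.7963°: sin φ = 0.774505, cos φ = 0.632567, sin λ = 0.013898, cos λ = 0.999903.
ΔE = −sin λ·ΔX + cos λ·ΔY = −(0.013898)·(-549) + (0.999903)·(59) = 66.62 m.
ΔN = −sin φ cos λ·ΔX − sin φ sin λ·ΔY + cos φ·ΔZ = −(0.774505)(0.999903)(-549) − (0.774505)(0.013898)(59) + (0.632567)(-505) = 105.08 m.
Horizontal magnitude = √(ΔE² + ΔN²) = √(66.62² + 105.08²) = 124.42 m.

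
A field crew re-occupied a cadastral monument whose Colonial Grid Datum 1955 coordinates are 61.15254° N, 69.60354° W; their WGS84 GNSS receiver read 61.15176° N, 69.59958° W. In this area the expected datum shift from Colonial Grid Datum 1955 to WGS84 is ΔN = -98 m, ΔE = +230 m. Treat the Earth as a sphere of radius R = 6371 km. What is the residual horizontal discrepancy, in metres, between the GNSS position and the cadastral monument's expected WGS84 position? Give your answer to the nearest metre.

21 m

Observed coordinate differences: Δφ = -0.00078°, Δλ = +0.00396°.
Converting to metres (1° lat = 111195 m, cos φ = 0.482479): observed ΔN = -86.7 m, observed ΔE = 212.5 m.
Subtracting the expected shift leaves a residual of -86.7 − (-98) = 11.3 m north and 212.5 − (230) = -17.5 m east.
Residual distance = √(11.3² + (-17.5)²) = 20.9 m.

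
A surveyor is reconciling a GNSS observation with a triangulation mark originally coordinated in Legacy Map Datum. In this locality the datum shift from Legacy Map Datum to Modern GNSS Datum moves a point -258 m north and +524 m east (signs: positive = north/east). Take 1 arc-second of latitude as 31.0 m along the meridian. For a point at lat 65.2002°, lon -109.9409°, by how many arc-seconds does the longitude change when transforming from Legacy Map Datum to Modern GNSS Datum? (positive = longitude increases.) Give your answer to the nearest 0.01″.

Δλ = 40.30″

At latitude 65.2002°, cos φ = 0.419449.
1″ of longitude at this latitude = 31.00 × cos φ = 13.0029 m, so Δλ = 524.0 / 13.0029 = 40.299″.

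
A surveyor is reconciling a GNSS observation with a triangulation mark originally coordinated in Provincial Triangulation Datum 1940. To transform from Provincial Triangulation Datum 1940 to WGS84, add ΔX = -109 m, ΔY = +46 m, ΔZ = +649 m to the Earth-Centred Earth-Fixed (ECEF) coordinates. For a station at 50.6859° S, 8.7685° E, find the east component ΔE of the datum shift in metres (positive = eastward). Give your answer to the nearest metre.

The local east axis at (φ, λ) is (−sin λ, cos λ, 0), so ΔE = −sin(8.7685°)·(-109) + cos(8.7685°)·46 = 62.08 m.

ΔE = 62 m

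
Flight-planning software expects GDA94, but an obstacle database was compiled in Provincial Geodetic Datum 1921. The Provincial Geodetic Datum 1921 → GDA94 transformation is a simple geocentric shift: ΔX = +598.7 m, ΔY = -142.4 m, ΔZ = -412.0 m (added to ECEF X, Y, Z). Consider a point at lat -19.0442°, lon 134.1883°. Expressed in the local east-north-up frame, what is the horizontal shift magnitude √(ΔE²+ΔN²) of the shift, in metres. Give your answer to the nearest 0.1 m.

649.1 m

The local east axis at (φ, λ) is (−sin λ, cos λ, 0), so ΔE = −sin(134.1883°)·598.7 + cos(134.1883°)·(-142.4) = -330.04 m.
The local north axis is (−sin φ cos λ, −sin φ sin λ, cos φ), giving ΔN = -136.166 − 33.318 − 389.450 = -558.93 m.
Horizontal magnitude = √(ΔE² + ΔN²) = √((-330.04)² + (-558.93)²) = 649.10 m.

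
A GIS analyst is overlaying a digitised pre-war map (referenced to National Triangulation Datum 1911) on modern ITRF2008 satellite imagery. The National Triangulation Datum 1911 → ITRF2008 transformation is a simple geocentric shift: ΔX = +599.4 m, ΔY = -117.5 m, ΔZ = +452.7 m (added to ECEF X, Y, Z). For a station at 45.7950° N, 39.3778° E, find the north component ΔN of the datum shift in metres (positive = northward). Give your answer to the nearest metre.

ΔN = 37 m

At φ = 45.7950°, λ = 39.3778°: sin φ = 0.716850, cos φ = 0.697228, sin λ = 0.634431, cos λ = 0.772979.
ΔN = −sin φ cos λ·ΔX − sin φ sin λ·ΔY + cos φ·ΔZ = −(0.716850)(0.772979)(599.4) − (0.716850)(0.634431)(-117.5) + (0.697228)(452.7) = 36.94 m.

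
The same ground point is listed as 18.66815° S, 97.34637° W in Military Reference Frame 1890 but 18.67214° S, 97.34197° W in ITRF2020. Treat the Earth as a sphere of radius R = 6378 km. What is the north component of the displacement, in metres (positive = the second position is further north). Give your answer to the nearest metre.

ΔN = -444 m

Δφ = -18.67214° − -18.66815° = -0.00399°; Δλ = -97.34197° − -97.34637° = +0.00440°.
1° along a meridian = πR/180 = 111317 m.
ΔN = Δφ × 111317 = -444.2 m; ΔE = Δλ × 111317 × cos(-18.66815°) = +0.00440 × 111317 × 0.947388 = 464.0 m.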